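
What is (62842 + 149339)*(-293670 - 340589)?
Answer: -134577708879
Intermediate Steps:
(62842 + 149339)*(-293670 - 340589) = 212181*(-634259) = -134577708879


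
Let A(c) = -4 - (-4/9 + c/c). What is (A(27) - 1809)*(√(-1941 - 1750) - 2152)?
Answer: 35124944/9 - 16322*I*√3691/9 ≈ 3.9028e+6 - 1.1018e+5*I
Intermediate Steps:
A(c) = -41/9 (A(c) = -4 - (-4*⅑ + 1) = -4 - (-4/9 + 1) = -4 - 1*5/9 = -4 - 5/9 = -41/9)
(A(27) - 1809)*(√(-1941 - 1750) - 2152) = (-41/9 - 1809)*(√(-1941 - 1750) - 2152) = -16322*(√(-3691) - 2152)/9 = -16322*(I*√3691 - 2152)/9 = -16322*(-2152 + I*√3691)/9 = 35124944/9 - 16322*I*√3691/9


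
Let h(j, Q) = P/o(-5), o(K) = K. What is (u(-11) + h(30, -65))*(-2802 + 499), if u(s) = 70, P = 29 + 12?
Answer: -711627/5 ≈ -1.4233e+5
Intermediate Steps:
P = 41
h(j, Q) = -41/5 (h(j, Q) = 41/(-5) = 41*(-⅕) = -41/5)
(u(-11) + h(30, -65))*(-2802 + 499) = (70 - 41/5)*(-2802 + 499) = (309/5)*(-2303) = -711627/5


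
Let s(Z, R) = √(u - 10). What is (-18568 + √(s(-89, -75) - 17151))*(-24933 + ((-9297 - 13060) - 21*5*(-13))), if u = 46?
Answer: 852735400 - 137775*I*√1905 ≈ 8.5273e+8 - 6.0134e+6*I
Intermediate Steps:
s(Z, R) = 6 (s(Z, R) = √(46 - 10) = √36 = 6)
(-18568 + √(s(-89, -75) - 17151))*(-24933 + ((-9297 - 13060) - 21*5*(-13))) = (-18568 + √(6 - 17151))*(-24933 + ((-9297 - 13060) - 21*5*(-13))) = (-18568 + √(-17145))*(-24933 + (-22357 - 105*(-13))) = (-18568 + 3*I*√1905)*(-24933 + (-22357 + 1365)) = (-18568 + 3*I*√1905)*(-24933 - 20992) = (-18568 + 3*I*√1905)*(-45925) = 852735400 - 137775*I*√1905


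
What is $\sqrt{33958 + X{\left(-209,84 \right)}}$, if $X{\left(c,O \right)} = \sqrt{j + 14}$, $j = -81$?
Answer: $\sqrt{33958 + i \sqrt{67}} \approx 184.28 + 0.022 i$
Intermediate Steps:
$X{\left(c,O \right)} = i \sqrt{67}$ ($X{\left(c,O \right)} = \sqrt{-81 + 14} = \sqrt{-67} = i \sqrt{67}$)
$\sqrt{33958 + X{\left(-209,84 \right)}} = \sqrt{33958 + i \sqrt{67}}$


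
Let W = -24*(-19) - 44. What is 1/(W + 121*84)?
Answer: 1/10576 ≈ 9.4554e-5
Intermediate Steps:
W = 412 (W = 456 - 44 = 412)
1/(W + 121*84) = 1/(412 + 121*84) = 1/(412 + 10164) = 1/10576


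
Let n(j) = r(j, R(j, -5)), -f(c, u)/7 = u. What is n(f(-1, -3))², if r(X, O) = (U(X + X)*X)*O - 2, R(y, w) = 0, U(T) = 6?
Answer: 4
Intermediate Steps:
f(c, u) = -7*u
r(X, O) = -2 + 6*O*X (r(X, O) = (6*X)*O - 2 = 6*O*X - 2 = -2 + 6*O*X)
n(j) = -2 (n(j) = -2 + 6*0*j = -2 + 0 = -2)
n(f(-1, -3))² = (-2)² = 4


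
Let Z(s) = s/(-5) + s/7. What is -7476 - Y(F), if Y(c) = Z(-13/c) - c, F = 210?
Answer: -26702563/3675 ≈ -7266.0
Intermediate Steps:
Z(s) = -2*s/35 (Z(s) = s*(-⅕) + s*(⅐) = -s/5 + s/7 = -2*s/35)
Y(c) = -c + 26/(35*c) (Y(c) = -(-26)/(35*c) - c = 26/(35*c) - c = -c + 26/(35*c))
-7476 - Y(F) = -7476 - (-1*210 + (26/35)/210) = -7476 - (-210 + (26/35)*(1/210)) = -7476 - (-210 + 13/3675) = -7476 - 1*(-771737/3675) = -7476 + 771737/3675 = -26702563/3675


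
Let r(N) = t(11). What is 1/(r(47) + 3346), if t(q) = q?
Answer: 1/3357 ≈ 0.00029788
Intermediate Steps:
r(N) = 11
1/(r(47) + 3346) = 1/(11 + 3346) = 1/3357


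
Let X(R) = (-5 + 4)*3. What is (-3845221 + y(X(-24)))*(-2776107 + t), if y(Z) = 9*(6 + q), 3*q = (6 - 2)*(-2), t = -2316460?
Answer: 19581892795297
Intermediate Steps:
q = -8/3 (q = ((6 - 2)*(-2))/3 = (4*(-2))/3 = (1/3)*(-8) = -8/3 ≈ -2.6667)
X(R) = -3 (X(R) = -1*3 = -3)
y(Z) = 30 (y(Z) = 9*(6 - 8/3) = 9*(10/3) = 30)
(-3845221 + y(X(-24)))*(-2776107 + t) = (-3845221 + 30)*(-2776107 - 2316460) = -3845191*(-5092567) = 19581892795297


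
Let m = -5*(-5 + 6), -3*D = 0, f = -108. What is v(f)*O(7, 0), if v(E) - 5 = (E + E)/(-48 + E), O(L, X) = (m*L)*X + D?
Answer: 0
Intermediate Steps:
D = 0 (D = -⅓*0 = 0)
m = -5 (m = -5*1 = -5)
O(L, X) = -5*L*X (O(L, X) = (-5*L)*X + 0 = -5*L*X + 0 = -5*L*X)
v(E) = 5 + 2*E/(-48 + E) (v(E) = 5 + (E + E)/(-48 + E) = 5 + (2*E)/(-48 + E) = 5 + 2*E/(-48 + E))
v(f)*O(7, 0) = ((-240 + 7*(-108))/(-48 - 108))*(-5*7*0) = ((-240 - 756)/(-156))*0 = -1/156*(-996)*0 = (83/13)*0 = 0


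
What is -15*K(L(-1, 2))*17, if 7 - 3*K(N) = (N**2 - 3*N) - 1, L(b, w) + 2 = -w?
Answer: 1700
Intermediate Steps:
L(b, w) = -2 - w
K(N) = 8/3 + N - N**2/3 (K(N) = 7/3 - ((N**2 - 3*N) - 1)/3 = 7/3 - (-1 + N**2 - 3*N)/3 = 7/3 + (1/3 + N - N**2/3) = 8/3 + N - N**2/3)
-15*K(L(-1, 2))*17 = -15*(8/3 + (-2 - 1*2) - (-2 - 1*2)**2/3)*17 = -15*(8/3 + (-2 - 2) - (-2 - 2)**2/3)*17 = -15*(8/3 - 4 - 1/3*(-4)**2)*17 = -15*(8/3 - 4 - 1/3*16)*17 = -15*(8/3 - 4 - 16/3)*17 = -15*(-20/3)*17 = 100*17 = 1700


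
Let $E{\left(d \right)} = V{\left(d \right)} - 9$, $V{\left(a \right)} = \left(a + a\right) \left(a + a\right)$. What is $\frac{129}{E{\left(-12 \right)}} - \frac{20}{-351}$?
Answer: $\frac{233}{819} \approx 0.28449$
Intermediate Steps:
$V{\left(a \right)} = 4 a^{2}$ ($V{\left(a \right)} = 2 a 2 a = 4 a^{2}$)
$E{\left(d \right)} = -9 + 4 d^{2}$ ($E{\left(d \right)} = 4 d^{2} - 9 = -9 + 4 d^{2}$)
$\frac{129}{E{\left(-12 \right)}} - \frac{20}{-351} = \frac{129}{-9 + 4 \left(-12\right)^{2}} - \frac{20}{-351} = \frac{129}{-9 + 4 \cdot 144} - - \frac{20}{351} = \frac{129}{-9 + 576} + \frac{20}{351} = \frac{129}{567} + \frac{20}{351} = 129 \cdot \frac{1}{567} + \frac{20}{351} = \frac{43}{189} + \frac{20}{351} = \frac{233}{819}$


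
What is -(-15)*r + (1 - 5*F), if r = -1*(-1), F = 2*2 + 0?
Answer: -4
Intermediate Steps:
F = 4 (F = 4 + 0 = 4)
r = 1
-(-15)*r + (1 - 5*F) = -(-15) + (1 - 5*4) = -15*(-1) + (1 - 20) = 15 - 19 = -4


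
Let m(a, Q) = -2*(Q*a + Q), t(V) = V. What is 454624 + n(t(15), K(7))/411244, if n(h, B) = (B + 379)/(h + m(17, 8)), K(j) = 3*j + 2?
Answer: 8506743347581/18711602 ≈ 4.5462e+5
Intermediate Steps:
m(a, Q) = -2*Q - 2*Q*a (m(a, Q) = -2*(Q + Q*a) = -2*Q - 2*Q*a)
K(j) = 2 + 3*j
n(h, B) = (379 + B)/(-288 + h) (n(h, B) = (B + 379)/(h - 2*8*(1 + 17)) = (379 + B)/(h - 2*8*18) = (379 + B)/(h - 288) = (379 + B)/(-288 + h))
454624 + n(t(15), K(7))/411244 = 454624 + ((379 + (2 + 3*7))/(-288 + 15))/411244 = 454624 + ((379 + (2 + 21))/(-273))*(1/411244) = 454624 - (379 + 23)/273*(1/411244) = 454624 - 1/273*402*(1/411244) = 454624 - 134/91*1/411244 = 454624 - 67/18711602 = 8506743347581/18711602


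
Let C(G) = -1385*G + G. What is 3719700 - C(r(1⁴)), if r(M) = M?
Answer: 3721084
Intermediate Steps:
C(G) = -1384*G
3719700 - C(r(1⁴)) = 3719700 - (-1384)*1⁴ = 3719700 - (-1384) = 3719700 - 1*(-1384) = 3719700 + 1384 = 3721084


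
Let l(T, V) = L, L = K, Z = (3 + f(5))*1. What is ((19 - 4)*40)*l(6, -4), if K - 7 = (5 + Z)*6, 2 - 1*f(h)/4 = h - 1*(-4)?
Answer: -67800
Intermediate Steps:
f(h) = -8 - 4*h (f(h) = 8 - 4*(h - 1*(-4)) = 8 - 4*(h + 4) = 8 - 4*(4 + h) = 8 + (-16 - 4*h) = -8 - 4*h)
Z = -25 (Z = (3 + (-8 - 4*5))*1 = (3 + (-8 - 20))*1 = (3 - 28)*1 = -25*1 = -25)
K = -113 (K = 7 + (5 - 25)*6 = 7 - 20*6 = 7 - 120 = -113)
L = -113
l(T, V) = -113
((19 - 4)*40)*l(6, -4) = ((19 - 4)*40)*(-113) = (15*40)*(-113) = 600*(-113) = -67800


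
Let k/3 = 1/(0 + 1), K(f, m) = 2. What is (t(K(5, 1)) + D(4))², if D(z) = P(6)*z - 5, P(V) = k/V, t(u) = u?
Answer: 1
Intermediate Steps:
k = 3 (k = 3/(0 + 1) = 3/1 = 3*1 = 3)
P(V) = 3/V
D(z) = -5 + z/2 (D(z) = (3/6)*z - 5 = (3*(⅙))*z - 5 = z/2 - 5 = -5 + z/2)
(t(K(5, 1)) + D(4))² = (2 + (-5 + (½)*4))² = (2 + (-5 + 2))² = (2 - 3)² = (-1)² = 1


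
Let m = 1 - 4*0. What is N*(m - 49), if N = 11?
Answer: -528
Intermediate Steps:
m = 1 (m = 1 + 0 = 1)
N*(m - 49) = 11*(1 - 49) = 11*(-48) = -528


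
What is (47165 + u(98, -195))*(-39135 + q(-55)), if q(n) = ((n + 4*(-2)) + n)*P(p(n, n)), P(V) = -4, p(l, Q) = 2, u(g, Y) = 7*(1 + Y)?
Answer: -1771036041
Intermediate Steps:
u(g, Y) = 7 + 7*Y
q(n) = 32 - 8*n (q(n) = ((n + 4*(-2)) + n)*(-4) = ((n - 8) + n)*(-4) = ((-8 + n) + n)*(-4) = (-8 + 2*n)*(-4) = 32 - 8*n)
(47165 + u(98, -195))*(-39135 + q(-55)) = (47165 + (7 + 7*(-195)))*(-39135 + (32 - 8*(-55))) = (47165 + (7 - 1365))*(-39135 + (32 + 440)) = (47165 - 1358)*(-39135 + 472) = 45807*(-38663) = -1771036041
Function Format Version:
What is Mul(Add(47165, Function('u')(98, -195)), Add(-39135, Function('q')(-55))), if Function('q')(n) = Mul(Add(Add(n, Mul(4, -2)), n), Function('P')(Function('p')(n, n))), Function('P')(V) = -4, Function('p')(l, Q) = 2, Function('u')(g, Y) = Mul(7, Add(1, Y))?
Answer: -1771036041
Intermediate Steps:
Function('u')(g, Y) = Add(7, Mul(7, Y))
Function('q')(n) = Add(32, Mul(-8, n)) (Function('q')(n) = Mul(Add(Add(n, Mul(4, -2)), n), -4) = Mul(Add(Add(n, -8), n), -4) = Mul(Add(Add(-8, n), n), -4) = Mul(Add(-8, Mul(2, n)), -4) = Add(32, Mul(-8, n)))
Mul(Add(47165, Function('u')(98, -195)), Add(-39135, Function('q')(-55))) = Mul(Add(47165, Add(7, Mul(7, -195))), Add(-39135, Add(32, Mul(-8, -55)))) = Mul(Add(47165, Add(7, -1365)), Add(-39135, Add(32, 440))) = Mul(Add(47165, -1358), Add(-39135, 472)) = Mul(45807, -38663) = -1771036041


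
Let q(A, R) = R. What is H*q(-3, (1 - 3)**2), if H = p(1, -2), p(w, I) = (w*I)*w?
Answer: -8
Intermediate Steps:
p(w, I) = I*w**2 (p(w, I) = (I*w)*w = I*w**2)
H = -2 (H = -2*1**2 = -2*1 = -2)
H*q(-3, (1 - 3)**2) = -2*(1 - 3)**2 = -2*(-2)**2 = -2*4 = -8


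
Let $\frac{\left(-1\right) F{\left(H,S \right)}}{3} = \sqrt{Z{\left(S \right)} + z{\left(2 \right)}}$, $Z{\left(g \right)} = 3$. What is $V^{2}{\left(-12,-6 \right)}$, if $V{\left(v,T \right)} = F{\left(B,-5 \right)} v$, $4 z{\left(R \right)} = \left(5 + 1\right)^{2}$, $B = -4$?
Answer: $15552$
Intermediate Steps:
$z{\left(R \right)} = 9$ ($z{\left(R \right)} = \frac{\left(5 + 1\right)^{2}}{4} = \frac{6^{2}}{4} = \frac{1}{4} \cdot 36 = 9$)
$F{\left(H,S \right)} = - 6 \sqrt{3}$ ($F{\left(H,S \right)} = - 3 \sqrt{3 + 9} = - 3 \sqrt{12} = - 3 \cdot 2 \sqrt{3} = - 6 \sqrt{3}$)
$V{\left(v,T \right)} = - 6 v \sqrt{3}$ ($V{\left(v,T \right)} = - 6 \sqrt{3} v = - 6 v \sqrt{3}$)
$V^{2}{\left(-12,-6 \right)} = \left(\left(-6\right) \left(-12\right) \sqrt{3}\right)^{2} = \left(72 \sqrt{3}\right)^{2} = 15552$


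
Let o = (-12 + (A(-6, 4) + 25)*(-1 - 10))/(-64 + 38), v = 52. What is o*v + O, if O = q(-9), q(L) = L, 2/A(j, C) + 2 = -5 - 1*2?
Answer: 5041/9 ≈ 560.11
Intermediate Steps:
A(j, C) = -2/9 (A(j, C) = 2/(-2 + (-5 - 1*2)) = 2/(-2 + (-5 - 2)) = 2/(-2 - 7) = 2/(-9) = 2*(-⅑) = -2/9)
O = -9
o = 197/18 (o = (-12 + (-2/9 + 25)*(-1 - 10))/(-64 + 38) = (-12 + (223/9)*(-11))/(-26) = (-12 - 2453/9)*(-1/26) = -2561/9*(-1/26) = 197/18 ≈ 10.944)
o*v + O = (197/18)*52 - 9 = 5122/9 - 9 = 5041/9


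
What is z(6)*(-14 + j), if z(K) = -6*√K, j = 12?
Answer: 12*√6 ≈ 29.394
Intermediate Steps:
z(6)*(-14 + j) = (-6*√6)*(-14 + 12) = -6*√6*(-2) = 12*√6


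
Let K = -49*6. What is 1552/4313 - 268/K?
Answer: 806086/634011 ≈ 1.2714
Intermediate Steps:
K = -294
1552/4313 - 268/K = 1552/4313 - 268/(-294) = 1552*(1/4313) - 268*(-1/294) = 1552/4313 + 134/147 = 806086/634011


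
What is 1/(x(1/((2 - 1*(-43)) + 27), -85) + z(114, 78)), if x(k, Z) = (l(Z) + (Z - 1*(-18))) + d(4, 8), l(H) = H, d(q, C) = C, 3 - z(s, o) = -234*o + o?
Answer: 1/18033 ≈ 5.5454e-5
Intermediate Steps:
z(s, o) = 3 + 233*o (z(s, o) = 3 - (-234*o + o) = 3 - (-233)*o = 3 + 233*o)
x(k, Z) = 26 + 2*Z (x(k, Z) = (Z + (Z - 1*(-18))) + 8 = (Z + (Z + 18)) + 8 = (Z + (18 + Z)) + 8 = (18 + 2*Z) + 8 = 26 + 2*Z)
1/(x(1/((2 - 1*(-43)) + 27), -85) + z(114, 78)) = 1/((26 + 2*(-85)) + (3 + 233*78)) = 1/((26 - 170) + (3 + 18174)) = 1/(-144 + 18177) = 1/18033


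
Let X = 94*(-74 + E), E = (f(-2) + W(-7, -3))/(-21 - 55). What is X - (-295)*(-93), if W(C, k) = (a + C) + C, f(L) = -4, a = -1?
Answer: -68735/2 ≈ -34368.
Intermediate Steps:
W(C, k) = -1 + 2*C (W(C, k) = (-1 + C) + C = -1 + 2*C)
E = 1/4 (E = (-4 + (-1 + 2*(-7)))/(-21 - 55) = (-4 + (-1 - 14))/(-76) = (-4 - 15)*(-1/76) = -19*(-1/76) = 1/4 ≈ 0.25000)
X = -13865/2 (X = 94*(-74 + 1/4) = 94*(-295/4) = -13865/2 ≈ -6932.5)
X - (-295)*(-93) = -13865/2 - (-295)*(-93) = -13865/2 - 1*27435 = -13865/2 - 27435 = -68735/2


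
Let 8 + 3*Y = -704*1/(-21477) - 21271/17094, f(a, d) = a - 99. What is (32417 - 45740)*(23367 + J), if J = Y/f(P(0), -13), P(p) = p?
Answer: -3771697201488715679/12115218654 ≈ -3.1132e+8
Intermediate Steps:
f(a, d) = -99 + a
Y = -1127275265/367127838 (Y = -8/3 + (-704*1/(-21477) - 21271/17094)/3 = -8/3 + (-704*(-1/21477) - 21271*1/17094)/3 = -8/3 + (704/21477 - 21271/17094)/3 = -8/3 + (1/3)*(-148267697/122375946) = -8/3 - 148267697/367127838 = -1127275265/367127838 ≈ -3.0705)
J = 1127275265/36345655962 (J = -1127275265/(367127838*(-99 + 0)) = -1127275265/367127838/(-99) = -1127275265/367127838*(-1/99) = 1127275265/36345655962 ≈ 0.031015)
(32417 - 45740)*(23367 + J) = (32417 - 45740)*(23367 + 1127275265/36345655962) = -13323*849290070139319/36345655962 = -3771697201488715679/12115218654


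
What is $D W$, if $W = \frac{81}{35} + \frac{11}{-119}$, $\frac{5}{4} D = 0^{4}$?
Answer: $0$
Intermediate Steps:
$D = 0$ ($D = \frac{4 \cdot 0^{4}}{5} = \frac{4}{5} \cdot 0 = 0$)
$W = \frac{1322}{595}$ ($W = 81 \cdot \frac{1}{35} + 11 \left(- \frac{1}{119}\right) = \frac{81}{35} - \frac{11}{119} = \frac{1322}{595} \approx 2.2218$)
$D W = 0 \cdot \frac{1322}{595} = 0$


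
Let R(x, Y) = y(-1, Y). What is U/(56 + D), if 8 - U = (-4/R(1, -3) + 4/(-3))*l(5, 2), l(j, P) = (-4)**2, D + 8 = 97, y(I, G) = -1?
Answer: -104/435 ≈ -0.23908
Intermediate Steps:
D = 89 (D = -8 + 97 = 89)
l(j, P) = 16
R(x, Y) = -1
U = -104/3 (U = 8 - (-4/(-1) + 4/(-3))*16 = 8 - (-4*(-1) + 4*(-1/3))*16 = 8 - (4 - 4/3)*16 = 8 - 8*16/3 = 8 - 1*128/3 = 8 - 128/3 = -104/3 ≈ -34.667)
U/(56 + D) = -104/3/(56 + 89) = -104/3/145 = (1/145)*(-104/3) = -104/435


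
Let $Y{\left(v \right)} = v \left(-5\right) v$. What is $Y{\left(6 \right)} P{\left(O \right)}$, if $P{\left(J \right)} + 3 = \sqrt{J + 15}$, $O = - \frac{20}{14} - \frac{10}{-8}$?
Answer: $540 - \frac{90 \sqrt{2905}}{7} \approx -152.97$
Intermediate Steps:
$Y{\left(v \right)} = - 5 v^{2}$ ($Y{\left(v \right)} = - 5 v v = - 5 v^{2}$)
$O = - \frac{5}{28}$ ($O = \left(-20\right) \frac{1}{14} - - \frac{5}{4} = - \frac{10}{7} + \frac{5}{4} = - \frac{5}{28} \approx -0.17857$)
$P{\left(J \right)} = -3 + \sqrt{15 + J}$ ($P{\left(J \right)} = -3 + \sqrt{J + 15} = -3 + \sqrt{15 + J}$)
$Y{\left(6 \right)} P{\left(O \right)} = - 5 \cdot 6^{2} \left(-3 + \sqrt{15 - \frac{5}{28}}\right) = \left(-5\right) 36 \left(-3 + \sqrt{\frac{415}{28}}\right) = - 180 \left(-3 + \frac{\sqrt{2905}}{14}\right) = 540 - \frac{90 \sqrt{2905}}{7}$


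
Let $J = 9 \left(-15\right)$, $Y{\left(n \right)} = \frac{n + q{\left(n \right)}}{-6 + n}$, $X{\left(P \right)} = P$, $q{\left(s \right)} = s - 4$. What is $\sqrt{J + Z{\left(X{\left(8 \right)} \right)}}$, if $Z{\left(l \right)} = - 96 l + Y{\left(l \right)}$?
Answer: $i \sqrt{897} \approx 29.95 i$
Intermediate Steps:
$q{\left(s \right)} = -4 + s$
$Y{\left(n \right)} = \frac{-4 + 2 n}{-6 + n}$ ($Y{\left(n \right)} = \frac{n + \left(-4 + n\right)}{-6 + n} = \frac{-4 + 2 n}{-6 + n}$)
$J = -135$
$Z{\left(l \right)} = - 96 l + \frac{2 \left(-2 + l\right)}{-6 + l}$
$\sqrt{J + Z{\left(X{\left(8 \right)} \right)}} = \sqrt{-135 + \frac{2 \left(-2 - 48 \cdot 8^{2} + 289 \cdot 8\right)}{-6 + 8}} = \sqrt{-135 + \frac{2 \left(-2 - 3072 + 2312\right)}{2}} = \sqrt{-135 + 2 \cdot \frac{1}{2} \left(-2 - 3072 + 2312\right)} = \sqrt{-135 + 2 \cdot \frac{1}{2} \left(-762\right)} = \sqrt{-135 - 762} = \sqrt{-897} = i \sqrt{897}$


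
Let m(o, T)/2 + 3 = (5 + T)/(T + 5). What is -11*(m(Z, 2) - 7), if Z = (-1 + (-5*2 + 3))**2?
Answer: 121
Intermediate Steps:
Z = 64 (Z = (-1 + (-10 + 3))**2 = (-1 - 7)**2 = (-8)**2 = 64)
m(o, T) = -4 (m(o, T) = -6 + 2*((5 + T)/(T + 5)) = -6 + 2*((5 + T)/(5 + T)) = -6 + 2*1 = -6 + 2 = -4)
-11*(m(Z, 2) - 7) = -11*(-4 - 7) = -11*(-11) = 121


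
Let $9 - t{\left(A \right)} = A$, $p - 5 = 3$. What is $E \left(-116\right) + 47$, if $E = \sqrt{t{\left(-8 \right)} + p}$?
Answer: $-533$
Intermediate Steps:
$p = 8$ ($p = 5 + 3 = 8$)
$t{\left(A \right)} = 9 - A$
$E = 5$ ($E = \sqrt{\left(9 - -8\right) + 8} = \sqrt{\left(9 + 8\right) + 8} = \sqrt{17 + 8} = \sqrt{25} = 5$)
$E \left(-116\right) + 47 = 5 \left(-116\right) + 47 = -580 + 47 = -533$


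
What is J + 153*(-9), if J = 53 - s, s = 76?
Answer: -1400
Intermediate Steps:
J = -23 (J = 53 - 1*76 = 53 - 76 = -23)
J + 153*(-9) = -23 + 153*(-9) = -23 - 1377 = -1400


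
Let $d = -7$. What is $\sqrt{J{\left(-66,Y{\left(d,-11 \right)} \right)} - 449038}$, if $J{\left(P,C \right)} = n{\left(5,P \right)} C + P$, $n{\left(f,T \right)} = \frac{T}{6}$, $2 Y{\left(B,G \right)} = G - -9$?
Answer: $i \sqrt{449093} \approx 670.14 i$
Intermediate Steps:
$Y{\left(B,G \right)} = \frac{9}{2} + \frac{G}{2}$ ($Y{\left(B,G \right)} = \frac{G - -9}{2} = \frac{G + 9}{2} = \frac{9 + G}{2} = \frac{9}{2} + \frac{G}{2}$)
$n{\left(f,T \right)} = \frac{T}{6}$ ($n{\left(f,T \right)} = T \frac{1}{6} = \frac{T}{6}$)
$J{\left(P,C \right)} = P + \frac{C P}{6}$ ($J{\left(P,C \right)} = \frac{P}{6} C + P = \frac{C P}{6} + P = P + \frac{C P}{6}$)
$\sqrt{J{\left(-66,Y{\left(d,-11 \right)} \right)} - 449038} = \sqrt{\frac{1}{6} \left(-66\right) \left(6 + \left(\frac{9}{2} + \frac{1}{2} \left(-11\right)\right)\right) - 449038} = \sqrt{\frac{1}{6} \left(-66\right) \left(6 + \left(\frac{9}{2} - \frac{11}{2}\right)\right) - 449038} = \sqrt{\frac{1}{6} \left(-66\right) \left(6 - 1\right) - 449038} = \sqrt{\frac{1}{6} \left(-66\right) 5 - 449038} = \sqrt{-55 - 449038} = \sqrt{-449093} = i \sqrt{449093}$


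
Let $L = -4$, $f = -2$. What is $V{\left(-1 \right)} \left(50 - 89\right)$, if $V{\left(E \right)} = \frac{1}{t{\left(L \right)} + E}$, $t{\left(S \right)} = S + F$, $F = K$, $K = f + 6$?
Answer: $39$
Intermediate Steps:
$K = 4$ ($K = -2 + 6 = 4$)
$F = 4$
$t{\left(S \right)} = 4 + S$ ($t{\left(S \right)} = S + 4 = 4 + S$)
$V{\left(E \right)} = \frac{1}{E}$ ($V{\left(E \right)} = \frac{1}{\left(4 - 4\right) + E} = \frac{1}{0 + E} = \frac{1}{E}$)
$V{\left(-1 \right)} \left(50 - 89\right) = \frac{50 - 89}{-1} = \left(-1\right) \left(-39\right) = 39$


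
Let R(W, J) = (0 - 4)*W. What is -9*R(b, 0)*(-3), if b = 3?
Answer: -324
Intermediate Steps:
R(W, J) = -4*W
-9*R(b, 0)*(-3) = -(-36)*3*(-3) = -9*(-12)*(-3) = 108*(-3) = -324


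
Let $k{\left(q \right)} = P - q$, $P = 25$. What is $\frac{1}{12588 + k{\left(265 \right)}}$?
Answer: $\frac{1}{12348} \approx 8.0985 \cdot 10^{-5}$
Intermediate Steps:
$k{\left(q \right)} = 25 - q$
$\frac{1}{12588 + k{\left(265 \right)}} = \frac{1}{12588 + \left(25 - 265\right)} = \frac{1}{12588 - 240} = \frac{1}{12348}$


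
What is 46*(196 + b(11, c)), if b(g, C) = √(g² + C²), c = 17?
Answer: 9016 + 46*√410 ≈ 9947.4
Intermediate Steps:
b(g, C) = √(C² + g²)
46*(196 + b(11, c)) = 46*(196 + √(17² + 11²)) = 46*(196 + √(289 + 121)) = 46*(196 + √410) = 9016 + 46*√410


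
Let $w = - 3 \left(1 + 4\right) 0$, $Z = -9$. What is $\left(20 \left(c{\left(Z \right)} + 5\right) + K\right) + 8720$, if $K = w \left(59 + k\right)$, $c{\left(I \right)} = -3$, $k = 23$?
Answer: $8760$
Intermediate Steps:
$w = 0$ ($w = \left(-3\right) 5 \cdot 0 = \left(-15\right) 0 = 0$)
$K = 0$ ($K = 0 \left(59 + 23\right) = 0 \cdot 82 = 0$)
$\left(20 \left(c{\left(Z \right)} + 5\right) + K\right) + 8720 = \left(20 \left(-3 + 5\right) + 0\right) + 8720 = \left(20 \cdot 2 + 0\right) + 8720 = \left(40 + 0\right) + 8720 = 40 + 8720 = 8760$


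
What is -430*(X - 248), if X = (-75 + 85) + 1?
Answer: 101910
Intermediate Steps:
X = 11 (X = 10 + 1 = 11)
-430*(X - 248) = -430*(11 - 248) = -430*(-237) = 101910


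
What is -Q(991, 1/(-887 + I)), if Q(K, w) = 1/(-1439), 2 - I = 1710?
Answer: 1/1439 ≈ 0.00069493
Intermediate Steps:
I = -1708 (I = 2 - 1*1710 = 2 - 1710 = -1708)
Q(K, w) = -1/1439
-Q(991, 1/(-887 + I)) = -1*(-1/1439) = 1/1439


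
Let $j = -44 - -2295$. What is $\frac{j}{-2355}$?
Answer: $- \frac{2251}{2355} \approx -0.95584$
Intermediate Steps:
$j = 2251$ ($j = -44 + 2295 = 2251$)
$\frac{j}{-2355} = \frac{2251}{-2355} = 2251 \left(- \frac{1}{2355}\right) = - \frac{2251}{2355}$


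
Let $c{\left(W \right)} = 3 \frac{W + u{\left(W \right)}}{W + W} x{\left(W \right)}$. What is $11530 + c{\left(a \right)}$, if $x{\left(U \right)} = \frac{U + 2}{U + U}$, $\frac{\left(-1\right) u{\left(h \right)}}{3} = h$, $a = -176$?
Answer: $\frac{2029019}{176} \approx 11529.0$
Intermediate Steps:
$u{\left(h \right)} = - 3 h$
$x{\left(U \right)} = \frac{2 + U}{2 U}$
$c{\left(W \right)} = - \frac{3 \left(2 + W\right)}{2 W}$ ($c{\left(W \right)} = 3 \frac{W - 3 W}{W + W} \frac{2 + W}{2 W} = 3 \frac{\left(-2\right) W}{2 W} \frac{2 + W}{2 W} = 3 - 2 W \frac{1}{2 W} \frac{2 + W}{2 W} = 3 \left(-1\right) \frac{2 + W}{2 W} = - 3 \frac{2 + W}{2 W} = - \frac{3 \left(2 + W\right)}{2 W}$)
$11530 + c{\left(a \right)} = 11530 - \left(\frac{3}{2} + \frac{3}{-176}\right) = 11530 - \frac{261}{176} = \frac{2029019}{176}$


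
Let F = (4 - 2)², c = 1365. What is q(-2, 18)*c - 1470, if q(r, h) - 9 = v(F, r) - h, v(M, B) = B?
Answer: -16485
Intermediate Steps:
F = 4 (F = 2² = 4)
q(r, h) = 9 + r - h (q(r, h) = 9 + (r - h) = 9 + r - h)
q(-2, 18)*c - 1470 = (9 - 2 - 1*18)*1365 - 1470 = (9 - 2 - 18)*1365 - 1470 = -11*1365 - 1470 = -15015 - 1470 = -16485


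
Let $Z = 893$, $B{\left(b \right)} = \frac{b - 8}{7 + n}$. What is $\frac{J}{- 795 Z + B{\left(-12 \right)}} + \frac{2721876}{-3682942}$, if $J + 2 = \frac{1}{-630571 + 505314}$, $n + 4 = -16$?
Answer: $- \frac{314651412213041913}{425753163920744869} \approx -0.73905$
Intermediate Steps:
$n = -20$ ($n = -4 - 16 = -20$)
$B{\left(b \right)} = \frac{8}{13} - \frac{b}{13}$ ($B{\left(b \right)} = \frac{b - 8}{7 - 20} = \frac{-8 + b}{-13} = \left(-8 + b\right) \left(- \frac{1}{13}\right) = \frac{8}{13} - \frac{b}{13}$)
$J = - \frac{250515}{125257}$ ($J = -2 + \frac{1}{-630571 + 505314} = -2 + \frac{1}{-125257} = -2 - \frac{1}{125257} = - \frac{250515}{125257} \approx -2.0$)
$\frac{J}{- 795 Z + B{\left(-12 \right)}} + \frac{2721876}{-3682942} = - \frac{250515}{125257 \left(\left(-795\right) 893 + \left(\frac{8}{13} - - \frac{12}{13}\right)\right)} + \frac{2721876}{-3682942} = - \frac{250515}{125257 \left(-709935 + \left(\frac{8}{13} + \frac{12}{13}\right)\right)} + 2721876 \left(- \frac{1}{3682942}\right) = - \frac{250515}{125257 \left(-709935 + \frac{20}{13}\right)} - \frac{1360938}{1841471} = - \frac{250515}{125257 \left(- \frac{9229135}{13}\right)} - \frac{1360938}{1841471} = \left(- \frac{250515}{125257}\right) \left(- \frac{13}{9229135}\right) - \frac{1360938}{1841471} = \frac{651339}{231202752539} - \frac{1360938}{1841471} = - \frac{314651412213041913}{425753163920744869}$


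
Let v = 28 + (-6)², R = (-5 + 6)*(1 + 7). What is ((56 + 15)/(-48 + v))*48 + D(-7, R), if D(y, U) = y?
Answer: 206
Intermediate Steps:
R = 8 (R = 1*8 = 8)
v = 64 (v = 28 + 36 = 64)
((56 + 15)/(-48 + v))*48 + D(-7, R) = ((56 + 15)/(-48 + 64))*48 - 7 = (71/16)*48 - 7 = 213 - 7 = 206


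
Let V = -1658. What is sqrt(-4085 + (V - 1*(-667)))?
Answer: 6*I*sqrt(141) ≈ 71.246*I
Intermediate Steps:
sqrt(-4085 + (V - 1*(-667))) = sqrt(-4085 + (-1658 - 1*(-667))) = sqrt(-4085 + (-1658 + 667)) = sqrt(-4085 - 991) = sqrt(-5076) = 6*I*sqrt(141)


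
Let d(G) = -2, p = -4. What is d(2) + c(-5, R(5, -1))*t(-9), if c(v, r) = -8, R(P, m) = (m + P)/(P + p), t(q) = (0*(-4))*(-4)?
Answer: -2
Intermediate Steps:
t(q) = 0 (t(q) = 0*(-4) = 0)
R(P, m) = (P + m)/(-4 + P) (R(P, m) = (m + P)/(P - 4) = (P + m)/(-4 + P))
d(2) + c(-5, R(5, -1))*t(-9) = -2 - 8*0 = -2 + 0 = -2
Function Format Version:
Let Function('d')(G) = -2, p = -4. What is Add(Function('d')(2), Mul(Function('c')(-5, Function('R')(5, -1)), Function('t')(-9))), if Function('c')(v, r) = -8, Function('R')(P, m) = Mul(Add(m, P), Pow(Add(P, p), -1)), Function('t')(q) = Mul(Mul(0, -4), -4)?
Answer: -2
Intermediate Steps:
Function('t')(q) = 0 (Function('t')(q) = Mul(0, -4) = 0)
Function('R')(P, m) = Mul(Pow(Add(-4, P), -1), Add(P, m)) (Function('R')(P, m) = Mul(Add(m, P), Pow(Add(P, -4), -1)) = Mul(Add(P, m), Pow(Add(-4, P), -1)) = Mul(Pow(Add(-4, P), -1), Add(P, m)))
Add(Function('d')(2), Mul(Function('c')(-5, Function('R')(5, -1)), Function('t')(-9))) = Add(-2, Mul(-8, 0)) = Add(-2, 0) = -2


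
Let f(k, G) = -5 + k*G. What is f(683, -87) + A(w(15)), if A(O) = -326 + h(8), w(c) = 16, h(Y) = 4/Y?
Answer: -119503/2 ≈ -59752.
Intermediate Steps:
f(k, G) = -5 + G*k
A(O) = -651/2 (A(O) = -326 + 4/8 = -326 + 4*(⅛) = -326 + ½ = -651/2)
f(683, -87) + A(w(15)) = (-5 - 87*683) - 651/2 = (-5 - 59421) - 651/2 = -59426 - 651/2 = -119503/2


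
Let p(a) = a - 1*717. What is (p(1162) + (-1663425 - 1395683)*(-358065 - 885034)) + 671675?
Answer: 3802774767812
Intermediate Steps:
p(a) = -717 + a (p(a) = a - 717 = -717 + a)
(p(1162) + (-1663425 - 1395683)*(-358065 - 885034)) + 671675 = ((-717 + 1162) + (-1663425 - 1395683)*(-358065 - 885034)) + 671675 = (445 - 3059108*(-1243099)) + 671675 = (445 + 3802774095692) + 671675 = 3802774096137 + 671675 = 3802774767812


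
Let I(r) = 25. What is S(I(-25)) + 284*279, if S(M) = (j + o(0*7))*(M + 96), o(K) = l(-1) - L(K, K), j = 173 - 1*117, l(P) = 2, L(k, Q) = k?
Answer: 86254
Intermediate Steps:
j = 56 (j = 173 - 117 = 56)
o(K) = 2 - K
S(M) = 5568 + 58*M (S(M) = (56 + (2 - 0*7))*(M + 96) = (56 + (2 - 1*0))*(96 + M) = (56 + (2 + 0))*(96 + M) = (56 + 2)*(96 + M) = 58*(96 + M) = 5568 + 58*M)
S(I(-25)) + 284*279 = (5568 + 58*25) + 284*279 = (5568 + 1450) + 79236 = 7018 + 79236 = 86254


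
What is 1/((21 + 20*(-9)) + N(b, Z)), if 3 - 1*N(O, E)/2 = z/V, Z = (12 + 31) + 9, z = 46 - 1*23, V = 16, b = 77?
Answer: -8/1247 ≈ -0.0064154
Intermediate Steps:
z = 23 (z = 46 - 23 = 23)
Z = 52 (Z = 43 + 9 = 52)
N(O, E) = 25/8 (N(O, E) = 6 - 46/16 = 6 - 2*23/16 = 6 - 23/8 = 25/8)
1/((21 + 20*(-9)) + N(b, Z)) = 1/((21 + 20*(-9)) + 25/8) = 1/((21 - 180) + 25/8) = 1/(-159 + 25/8) = 1/(-1247/8) = -8/1247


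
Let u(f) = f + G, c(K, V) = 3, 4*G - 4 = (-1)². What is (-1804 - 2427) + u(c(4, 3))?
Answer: -16907/4 ≈ -4226.8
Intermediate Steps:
G = 5/4 (G = 1 + (¼)*(-1)² = 1 + (¼)*1 = 1 + ¼ = 5/4 ≈ 1.2500)
u(f) = 5/4 + f (u(f) = f + 5/4 = 5/4 + f)
(-1804 - 2427) + u(c(4, 3)) = (-1804 - 2427) + (5/4 + 3) = -4231 + 17/4 = -16907/4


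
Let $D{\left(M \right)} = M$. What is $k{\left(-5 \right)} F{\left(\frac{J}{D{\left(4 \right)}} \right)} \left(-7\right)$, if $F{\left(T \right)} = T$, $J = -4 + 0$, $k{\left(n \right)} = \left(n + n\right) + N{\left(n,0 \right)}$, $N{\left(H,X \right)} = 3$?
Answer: $-49$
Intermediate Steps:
$k{\left(n \right)} = 3 + 2 n$ ($k{\left(n \right)} = \left(n + n\right) + 3 = 2 n + 3 = 3 + 2 n$)
$J = -4$
$k{\left(-5 \right)} F{\left(\frac{J}{D{\left(4 \right)}} \right)} \left(-7\right) = \left(3 + 2 \left(-5\right)\right) \left(- \frac{4}{4}\right) \left(-7\right) = \left(3 - 10\right) \left(\left(-4\right) \frac{1}{4}\right) \left(-7\right) = \left(-7\right) \left(-1\right) \left(-7\right) = 7 \left(-7\right) = -49$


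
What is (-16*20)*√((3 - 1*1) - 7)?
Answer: -320*I*√5 ≈ -715.54*I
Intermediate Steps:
(-16*20)*√((3 - 1*1) - 7) = -320*√((3 - 1) - 7) = -320*√(2 - 7) = -320*I*√5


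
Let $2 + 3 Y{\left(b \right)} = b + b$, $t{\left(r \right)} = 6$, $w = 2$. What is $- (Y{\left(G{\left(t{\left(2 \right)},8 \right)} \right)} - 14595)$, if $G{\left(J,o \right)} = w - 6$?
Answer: $\frac{43795}{3} \approx 14598.0$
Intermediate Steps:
$G{\left(J,o \right)} = -4$ ($G{\left(J,o \right)} = 2 - 6 = -4$)
$Y{\left(b \right)} = - \frac{2}{3} + \frac{2 b}{3}$ ($Y{\left(b \right)} = - \frac{2}{3} + \frac{b + b}{3} = - \frac{2}{3} + \frac{2 b}{3}$)
$- (Y{\left(G{\left(t{\left(2 \right)},8 \right)} \right)} - 14595) = - (\left(- \frac{2}{3} + \frac{2}{3} \left(-4\right)\right) - 14595) = - (\left(- \frac{2}{3} - \frac{8}{3}\right) - 14595) = - (- \frac{10}{3} - 14595) = \left(-1\right) \left(- \frac{43795}{3}\right) = \frac{43795}{3}$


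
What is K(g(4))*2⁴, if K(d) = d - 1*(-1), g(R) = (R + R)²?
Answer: 1040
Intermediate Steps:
g(R) = 4*R² (g(R) = (2*R)² = 4*R²)
K(d) = 1 + d (K(d) = d + 1 = 1 + d)
K(g(4))*2⁴ = (1 + 4*4²)*2⁴ = (1 + 4*16)*16 = (1 + 64)*16 = 65*16 = 1040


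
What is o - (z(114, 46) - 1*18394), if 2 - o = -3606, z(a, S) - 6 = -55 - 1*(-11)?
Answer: 22040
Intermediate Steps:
z(a, S) = -38 (z(a, S) = 6 + (-55 - 1*(-11)) = 6 + (-55 + 11) = 6 - 44 = -38)
o = 3608 (o = 2 - 1*(-3606) = 2 + 3606 = 3608)
o - (z(114, 46) - 1*18394) = 3608 - (-38 - 1*18394) = 3608 - (-38 - 18394) = 3608 - 1*(-18432) = 3608 + 18432 = 22040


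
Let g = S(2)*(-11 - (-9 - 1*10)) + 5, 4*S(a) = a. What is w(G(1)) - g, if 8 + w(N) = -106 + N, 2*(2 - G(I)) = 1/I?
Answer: -243/2 ≈ -121.50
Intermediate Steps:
S(a) = a/4
G(I) = 2 - 1/(2*I)
w(N) = -114 + N (w(N) = -8 + (-106 + N) = -114 + N)
g = 9 (g = ((¼)*2)*(-11 - (-9 - 1*10)) + 5 = (-11 - (-9 - 10))/2 + 5 = (-11 - 1*(-19))/2 + 5 = (-11 + 19)/2 + 5 = (½)*8 + 5 = 4 + 5 = 9)
w(G(1)) - g = (-114 + (2 - ½/1)) - 1*9 = (-114 + (2 - ½*1)) - 9 = (-114 + (2 - ½)) - 9 = (-114 + 3/2) - 9 = -225/2 - 9 = -243/2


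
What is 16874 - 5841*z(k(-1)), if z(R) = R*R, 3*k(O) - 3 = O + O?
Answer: 16225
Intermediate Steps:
k(O) = 1 + 2*O/3 (k(O) = 1 + (O + O)/3 = 1 + (2*O)/3 = 1 + 2*O/3)
z(R) = R**2
16874 - 5841*z(k(-1)) = 16874 - 5841*(1 + (2/3)*(-1))**2 = 16874 - 5841*(1 - 2/3)**2 = 16874 - 5841*(1/3)**2 = 16874 - 5841*1/9 = 16874 - 649 = 16225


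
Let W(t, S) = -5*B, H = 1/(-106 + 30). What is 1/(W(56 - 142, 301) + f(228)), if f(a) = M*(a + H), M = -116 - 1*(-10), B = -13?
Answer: -38/915861 ≈ -4.1491e-5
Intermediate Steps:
M = -106 (M = -116 + 10 = -106)
H = -1/76 (H = 1/(-76) = -1/76 ≈ -0.013158)
f(a) = 53/38 - 106*a (f(a) = -106*(a - 1/76) = -106*(-1/76 + a) = 53/38 - 106*a)
W(t, S) = 65 (W(t, S) = -5*(-13) = 65)
1/(W(56 - 142, 301) + f(228)) = 1/(65 + (53/38 - 106*228)) = 1/(65 + (53/38 - 24168)) = 1/(65 - 918331/38) = 1/(-915861/38) = -38/915861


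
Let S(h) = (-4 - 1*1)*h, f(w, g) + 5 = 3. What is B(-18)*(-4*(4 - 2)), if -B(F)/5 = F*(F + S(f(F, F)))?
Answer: 5760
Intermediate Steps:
f(w, g) = -2 (f(w, g) = -5 + 3 = -2)
S(h) = -5*h (S(h) = (-4 - 1)*h = -5*h)
B(F) = -5*F*(10 + F) (B(F) = -5*F*(F - 5*(-2)) = -5*F*(F + 10) = -5*F*(10 + F))
B(-18)*(-4*(4 - 2)) = (-5*(-18)*(10 - 18))*(-4*(4 - 2)) = (-5*(-18)*(-8))*(-4*2) = -720*(-8) = 5760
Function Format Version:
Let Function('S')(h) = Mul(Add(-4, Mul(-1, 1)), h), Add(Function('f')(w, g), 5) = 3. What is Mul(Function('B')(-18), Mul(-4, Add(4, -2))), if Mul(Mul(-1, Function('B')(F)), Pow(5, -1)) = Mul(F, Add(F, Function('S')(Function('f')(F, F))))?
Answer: 5760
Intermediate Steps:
Function('f')(w, g) = -2 (Function('f')(w, g) = Add(-5, 3) = -2)
Function('S')(h) = Mul(-5, h) (Function('S')(h) = Mul(Add(-4, -1), h) = Mul(-5, h))
Function('B')(F) = Mul(-5, F, Add(10, F)) (Function('B')(F) = Mul(-5, Mul(F, Add(F, Mul(-5, -2)))) = Mul(-5, Mul(F, Add(F, 10))) = Mul(-5, Mul(F, Add(10, F))) = Mul(-5, F, Add(10, F)))
Mul(Function('B')(-18), Mul(-4, Add(4, -2))) = Mul(Mul(-5, -18, Add(10, -18)), Mul(-4, Add(4, -2))) = Mul(Mul(-5, -18, -8), Mul(-4, 2)) = Mul(-720, -8) = 5760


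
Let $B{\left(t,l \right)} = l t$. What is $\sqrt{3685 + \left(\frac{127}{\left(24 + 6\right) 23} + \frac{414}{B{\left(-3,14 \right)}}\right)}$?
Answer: $\frac{\sqrt{85741334070}}{4830} \approx 60.624$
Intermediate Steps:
$\sqrt{3685 + \left(\frac{127}{\left(24 + 6\right) 23} + \frac{414}{B{\left(-3,14 \right)}}\right)} = \sqrt{3685 + \left(\frac{127}{\left(24 + 6\right) 23} + \frac{414}{14 \left(-3\right)}\right)} = \sqrt{3685 + \left(\frac{127}{30 \cdot 23} + \frac{414}{-42}\right)} = \sqrt{3685 + \left(\frac{127}{690} + 414 \left(- \frac{1}{42}\right)\right)} = \sqrt{3685 + \left(127 \cdot \frac{1}{690} - \frac{69}{7}\right)} = \sqrt{3685 + \left(\frac{127}{690} - \frac{69}{7}\right)} = \sqrt{3685 - \frac{46721}{4830}} = \sqrt{\frac{17751829}{4830}} = \frac{\sqrt{85741334070}}{4830}$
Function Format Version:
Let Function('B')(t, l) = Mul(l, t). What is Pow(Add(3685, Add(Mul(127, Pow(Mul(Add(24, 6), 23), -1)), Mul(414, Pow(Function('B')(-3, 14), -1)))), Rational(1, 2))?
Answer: Mul(Rational(1, 4830), Pow(85741334070, Rational(1, 2))) ≈ 60.624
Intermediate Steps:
Pow(Add(3685, Add(Mul(127, Pow(Mul(Add(24, 6), 23), -1)), Mul(414, Pow(Function('B')(-3, 14), -1)))), Rational(1, 2)) = Pow(Add(3685, Add(Mul(127, Pow(Mul(Add(24, 6), 23), -1)), Mul(414, Pow(Mul(14, -3), -1)))), Rational(1, 2)) = Pow(Add(3685, Add(Mul(127, Pow(Mul(30, 23), -1)), Mul(414, Pow(-42, -1)))), Rational(1, 2)) = Pow(Add(3685, Add(Mul(127, Pow(690, -1)), Mul(414, Rational(-1, 42)))), Rational(1, 2)) = Pow(Add(3685, Add(Mul(127, Rational(1, 690)), Rational(-69, 7))), Rational(1, 2)) = Pow(Add(3685, Add(Rational(127, 690), Rational(-69, 7))), Rational(1, 2)) = Pow(Add(3685, Rational(-46721, 4830)), Rational(1, 2)) = Pow(Rational(17751829, 4830), Rational(1, 2)) = Mul(Rational(1, 4830), Pow(85741334070, Rational(1, 2)))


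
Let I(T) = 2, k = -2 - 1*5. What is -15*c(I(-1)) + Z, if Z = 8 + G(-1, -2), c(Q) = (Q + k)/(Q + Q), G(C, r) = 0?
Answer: 107/4 ≈ 26.750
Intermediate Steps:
k = -7 (k = -2 - 5 = -7)
c(Q) = (-7 + Q)/(2*Q) (c(Q) = (Q - 7)/(Q + Q) = (-7 + Q)/((2*Q)) = (-7 + Q)*(1/(2*Q)) = (-7 + Q)/(2*Q))
Z = 8 (Z = 8 + 0 = 8)
-15*c(I(-1)) + Z = -15*(-7 + 2)/(2*2) + 8 = -15*(-5)/(2*2) + 8 = -15*(-5/4) + 8 = 75/4 + 8 = 107/4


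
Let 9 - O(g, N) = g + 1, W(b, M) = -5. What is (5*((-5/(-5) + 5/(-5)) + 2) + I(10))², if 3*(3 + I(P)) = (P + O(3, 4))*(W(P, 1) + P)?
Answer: 1024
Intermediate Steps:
O(g, N) = 8 - g (O(g, N) = 9 - (g + 1) = 9 - (1 + g) = 9 + (-1 - g) = 8 - g)
I(P) = -3 + (-5 + P)*(5 + P)/3 (I(P) = -3 + ((P + (8 - 1*3))*(-5 + P))/3 = -3 + ((P + (8 - 3))*(-5 + P))/3 = -3 + ((P + 5)*(-5 + P))/3 = -3 + ((5 + P)*(-5 + P))/3 = -3 + ((-5 + P)*(5 + P))/3 = -3 + (-5 + P)*(5 + P)/3)
(5*((-5/(-5) + 5/(-5)) + 2) + I(10))² = (5*((-5/(-5) + 5/(-5)) + 2) + (-34/3 + (⅓)*10²))² = (5*((-5*(-⅕) + 5*(-⅕)) + 2) + (-34/3 + (⅓)*100))² = (5*((1 - 1) + 2) + (-34/3 + 100/3))² = (5*(0 + 2) + 22)² = (5*2 + 22)² = (10 + 22)² = 32² = 1024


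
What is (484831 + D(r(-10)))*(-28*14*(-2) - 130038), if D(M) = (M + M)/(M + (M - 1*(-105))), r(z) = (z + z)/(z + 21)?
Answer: -13974594140470/223 ≈ -6.2666e+10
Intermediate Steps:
r(z) = 2*z/(21 + z) (r(z) = (2*z)/(21 + z) = 2*z/(21 + z))
D(M) = 2*M/(105 + 2*M) (D(M) = (2*M)/(M + (M + 105)) = (2*M)/(M + (105 + M)) = (2*M)/(105 + 2*M) = 2*M/(105 + 2*M))
(484831 + D(r(-10)))*(-28*14*(-2) - 130038) = (484831 + 2*(2*(-10)/(21 - 10))/(105 + 2*(2*(-10)/(21 - 10))))*(-28*14*(-2) - 130038) = (484831 + 2*(2*(-10)/11)/(105 + 2*(2*(-10)/11)))*(-392*(-2) - 130038) = (484831 + 2*(2*(-10)*(1/11))/(105 + 2*(2*(-10)*(1/11))))*(784 - 130038) = (484831 + 2*(-20/11)/(105 + 2*(-20/11)))*(-129254) = (484831 + 2*(-20/11)/(105 - 40/11))*(-129254) = (484831 + 2*(-20/11)/(1115/11))*(-129254) = (484831 + 2*(-20/11)*(11/1115))*(-129254) = (484831 - 8/223)*(-129254) = (108117305/223)*(-129254) = -13974594140470/223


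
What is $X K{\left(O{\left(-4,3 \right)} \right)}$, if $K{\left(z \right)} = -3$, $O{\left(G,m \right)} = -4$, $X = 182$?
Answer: $-546$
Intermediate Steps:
$X K{\left(O{\left(-4,3 \right)} \right)} = 182 \left(-3\right) = -546$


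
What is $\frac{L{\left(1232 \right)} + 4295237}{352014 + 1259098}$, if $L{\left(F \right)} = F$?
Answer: $\frac{4296469}{1611112} \approx 2.6668$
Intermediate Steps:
$\frac{L{\left(1232 \right)} + 4295237}{352014 + 1259098} = \frac{1232 + 4295237}{352014 + 1259098} = \frac{4296469}{1611112}$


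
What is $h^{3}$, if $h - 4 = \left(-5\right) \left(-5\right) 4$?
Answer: $1124864$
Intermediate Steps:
$h = 104$ ($h = 4 + \left(-5\right) \left(-5\right) 4 = 4 + 25 \cdot 4 = 4 + 100 = 104$)
$h^{3} = 104^{3} = 1124864$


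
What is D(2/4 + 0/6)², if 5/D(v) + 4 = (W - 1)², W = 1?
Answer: 25/16 ≈ 1.5625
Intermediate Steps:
D(v) = -5/4 (D(v) = 5/(-4 + (1 - 1)²) = 5/(-4 + 0²) = 5/(-4 + 0) = 5/(-4) = 5*(-¼) = -5/4)
D(2/4 + 0/6)² = (-5/4)² = 25/16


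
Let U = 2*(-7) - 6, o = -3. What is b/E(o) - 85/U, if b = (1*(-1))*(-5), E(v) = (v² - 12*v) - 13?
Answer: 141/32 ≈ 4.4063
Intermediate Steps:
U = -20 (U = -14 - 6 = -20)
E(v) = -13 + v² - 12*v
b = 5 (b = -1*(-5) = 5)
b/E(o) - 85/U = 5/(-13 + (-3)² - 12*(-3)) - 85/(-20) = 5/(-13 + 9 + 36) - 85*(-1/20) = 5/32 + 17/4 = 141/32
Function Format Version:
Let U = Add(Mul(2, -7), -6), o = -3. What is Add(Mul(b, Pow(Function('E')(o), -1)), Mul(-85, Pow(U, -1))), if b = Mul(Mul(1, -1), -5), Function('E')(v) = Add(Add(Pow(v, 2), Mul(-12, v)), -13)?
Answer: Rational(141, 32) ≈ 4.4063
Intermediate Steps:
U = -20 (U = Add(-14, -6) = -20)
Function('E')(v) = Add(-13, Pow(v, 2), Mul(-12, v))
b = 5 (b = Mul(-1, -5) = 5)
Add(Mul(b, Pow(Function('E')(o), -1)), Mul(-85, Pow(U, -1))) = Add(Mul(5, Pow(Add(-13, Pow(-3, 2), Mul(-12, -3)), -1)), Mul(-85, Pow(-20, -1))) = Add(Mul(5, Pow(Add(-13, 9, 36), -1)), Mul(-85, Rational(-1, 20))) = Add(Mul(5, Pow(32, -1)), Rational(17, 4)) = Add(Mul(5, Rational(1, 32)), Rational(17, 4)) = Add(Rational(5, 32), Rational(17, 4)) = Rational(141, 32)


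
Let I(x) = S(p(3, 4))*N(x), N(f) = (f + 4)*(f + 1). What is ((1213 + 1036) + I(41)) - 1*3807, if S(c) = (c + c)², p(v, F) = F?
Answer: 119402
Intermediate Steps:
S(c) = 4*c² (S(c) = (2*c)² = 4*c²)
N(f) = (1 + f)*(4 + f) (N(f) = (4 + f)*(1 + f) = (1 + f)*(4 + f))
I(x) = 256 + 64*x² + 320*x (I(x) = (4*4²)*(4 + x² + 5*x) = (4*16)*(4 + x² + 5*x) = 64*(4 + x² + 5*x) = 256 + 64*x² + 320*x)
((1213 + 1036) + I(41)) - 1*3807 = ((1213 + 1036) + (256 + 64*41² + 320*41)) - 1*3807 = (2249 + (256 + 64*1681 + 13120)) - 3807 = (2249 + (256 + 107584 + 13120)) - 3807 = (2249 + 120960) - 3807 = 123209 - 3807 = 119402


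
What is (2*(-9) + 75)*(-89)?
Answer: -5073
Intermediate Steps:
(2*(-9) + 75)*(-89) = (-18 + 75)*(-89) = 57*(-89) = -5073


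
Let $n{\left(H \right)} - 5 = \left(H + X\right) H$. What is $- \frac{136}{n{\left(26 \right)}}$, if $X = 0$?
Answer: $- \frac{136}{681} \approx -0.19971$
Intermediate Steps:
$n{\left(H \right)} = 5 + H^{2}$ ($n{\left(H \right)} = 5 + \left(H + 0\right) H = 5 + H H = 5 + H^{2}$)
$- \frac{136}{n{\left(26 \right)}} = - \frac{136}{5 + 26^{2}} = - \frac{136}{5 + 676} = - \frac{136}{681}$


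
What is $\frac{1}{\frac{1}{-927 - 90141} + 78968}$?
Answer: $\frac{91068}{7191457823} \approx 1.2663 \cdot 10^{-5}$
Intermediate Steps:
$\frac{1}{\frac{1}{-927 - 90141} + 78968} = \frac{1}{\frac{1}{-91068} + 78968} = \frac{1}{- \frac{1}{91068} + 78968} = \frac{1}{\frac{7191457823}{91068}} = \frac{91068}{7191457823}$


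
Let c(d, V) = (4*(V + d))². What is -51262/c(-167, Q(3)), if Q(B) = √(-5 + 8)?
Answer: -178724963/1555257992 - 4280377*√3/3110515984 ≈ -0.11730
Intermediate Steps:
Q(B) = √3
c(d, V) = (4*V + 4*d)²
-51262/c(-167, Q(3)) = -51262*1/(16*(√3 - 167)²) = -51262*1/(16*(-167 + √3)²) = -25631/(8*(-167 + √3)²)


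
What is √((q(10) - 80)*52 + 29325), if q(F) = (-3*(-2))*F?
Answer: √28285 ≈ 168.18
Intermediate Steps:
q(F) = 6*F
√((q(10) - 80)*52 + 29325) = √((6*10 - 80)*52 + 29325) = √((60 - 80)*52 + 29325) = √(-20*52 + 29325) = √(-1040 + 29325) = √28285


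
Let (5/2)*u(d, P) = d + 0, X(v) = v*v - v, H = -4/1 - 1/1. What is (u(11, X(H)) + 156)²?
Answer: 643204/25 ≈ 25728.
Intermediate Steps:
H = -5 (H = -4*1 - 1*1 = -4 - 1 = -5)
X(v) = v² - v
u(d, P) = 2*d/5 (u(d, P) = 2*(d + 0)/5 = 2*d/5)
(u(11, X(H)) + 156)² = ((⅖)*11 + 156)² = (22/5 + 156)² = (802/5)² = 643204/25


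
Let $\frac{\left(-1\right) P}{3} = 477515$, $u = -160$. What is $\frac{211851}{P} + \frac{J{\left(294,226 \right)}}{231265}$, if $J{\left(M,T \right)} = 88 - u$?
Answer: $- \frac{3242563357}{22086501295} \approx -0.14681$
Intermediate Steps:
$J{\left(M,T \right)} = 248$ ($J{\left(M,T \right)} = 88 - -160 = 88 + 160 = 248$)
$P = -1432545$ ($P = \left(-3\right) 477515 = -1432545$)
$\frac{211851}{P} + \frac{J{\left(294,226 \right)}}{231265} = \frac{211851}{-1432545} + \frac{248}{231265} = 211851 \left(- \frac{1}{1432545}\right) + 248 \cdot \frac{1}{231265} = - \frac{70617}{477515} + \frac{248}{231265} = - \frac{3242563357}{22086501295}$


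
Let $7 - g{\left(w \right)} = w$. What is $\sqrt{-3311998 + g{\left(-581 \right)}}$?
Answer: $i \sqrt{3311410} \approx 1819.7 i$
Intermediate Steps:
$g{\left(w \right)} = 7 - w$
$\sqrt{-3311998 + g{\left(-581 \right)}} = \sqrt{-3311998 + \left(7 - -581\right)} = \sqrt{-3311998 + \left(7 + 581\right)} = \sqrt{-3311998 + 588} = \sqrt{-3311410} = i \sqrt{3311410}$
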